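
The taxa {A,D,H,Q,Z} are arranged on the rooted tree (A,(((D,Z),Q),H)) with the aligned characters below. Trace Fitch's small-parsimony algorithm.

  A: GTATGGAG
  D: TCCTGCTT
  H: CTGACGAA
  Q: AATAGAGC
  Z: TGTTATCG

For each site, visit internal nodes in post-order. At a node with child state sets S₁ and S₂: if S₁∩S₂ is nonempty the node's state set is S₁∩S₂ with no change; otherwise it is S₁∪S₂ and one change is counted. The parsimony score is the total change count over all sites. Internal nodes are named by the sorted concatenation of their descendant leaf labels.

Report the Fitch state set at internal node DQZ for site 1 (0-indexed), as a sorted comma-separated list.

A,C,G

[col 0] DZ: children D:{T}, Z:{T} ∩→ {T}; cost 0
[col 0] DQZ: children DZ:{T}, Q:{A} ∪→ {A,T}; cost 1
[col 0] DHQZ: children DQZ:{A,T}, H:{C} ∪→ {A,C,T}; cost 1
[col 0] ADHQZ: children A:{G}, DHQZ:{A,C,T} ∪→ {A,C,G,T}; cost 1
[col 1] DZ: children D:{C}, Z:{G} ∪→ {C,G}; cost 1
[col 1] DQZ: children DZ:{C,G}, Q:{A} ∪→ {A,C,G}; cost 1
[col 1] DHQZ: children DQZ:{A,C,G}, H:{T} ∪→ {A,C,G,T}; cost 1
[col 1] ADHQZ: children A:{T}, DHQZ:{A,C,G,T} ∩→ {T}; cost 0
[col 2] DZ: children D:{C}, Z:{T} ∪→ {C,T}; cost 1
[col 2] DQZ: children DZ:{C,T}, Q:{T} ∩→ {T}; cost 0
[col 2] DHQZ: children DQZ:{T}, H:{G} ∪→ {G,T}; cost 1
[col 2] ADHQZ: children A:{A}, DHQZ:{G,T} ∪→ {A,G,T}; cost 1
[col 3] DZ: children D:{T}, Z:{T} ∩→ {T}; cost 0
[col 3] DQZ: children DZ:{T}, Q:{A} ∪→ {A,T}; cost 1
[col 3] DHQZ: children DQZ:{A,T}, H:{A} ∩→ {A}; cost 0
[col 3] ADHQZ: children A:{T}, DHQZ:{A} ∪→ {A,T}; cost 1
[col 4] DZ: children D:{G}, Z:{A} ∪→ {A,G}; cost 1
[col 4] DQZ: children DZ:{A,G}, Q:{G} ∩→ {G}; cost 0
[col 4] DHQZ: children DQZ:{G}, H:{C} ∪→ {C,G}; cost 1
[col 4] ADHQZ: children A:{G}, DHQZ:{C,G} ∩→ {G}; cost 0
[col 5] DZ: children D:{C}, Z:{T} ∪→ {C,T}; cost 1
[col 5] DQZ: children DZ:{C,T}, Q:{A} ∪→ {A,C,T}; cost 1
[col 5] DHQZ: children DQZ:{A,C,T}, H:{G} ∪→ {A,C,G,T}; cost 1
[col 5] ADHQZ: children A:{G}, DHQZ:{A,C,G,T} ∩→ {G}; cost 0
[col 6] DZ: children D:{T}, Z:{C} ∪→ {C,T}; cost 1
[col 6] DQZ: children DZ:{C,T}, Q:{G} ∪→ {C,G,T}; cost 1
[col 6] DHQZ: children DQZ:{C,G,T}, H:{A} ∪→ {A,C,G,T}; cost 1
[col 6] ADHQZ: children A:{A}, DHQZ:{A,C,G,T} ∩→ {A}; cost 0
[col 7] DZ: children D:{T}, Z:{G} ∪→ {G,T}; cost 1
[col 7] DQZ: children DZ:{G,T}, Q:{C} ∪→ {C,G,T}; cost 1
[col 7] DHQZ: children DQZ:{C,G,T}, H:{A} ∪→ {A,C,G,T}; cost 1
[col 7] ADHQZ: children A:{G}, DHQZ:{A,C,G,T} ∩→ {G}; cost 0
per-site changes: [3, 3, 3, 2, 2, 3, 3, 3]; total = 22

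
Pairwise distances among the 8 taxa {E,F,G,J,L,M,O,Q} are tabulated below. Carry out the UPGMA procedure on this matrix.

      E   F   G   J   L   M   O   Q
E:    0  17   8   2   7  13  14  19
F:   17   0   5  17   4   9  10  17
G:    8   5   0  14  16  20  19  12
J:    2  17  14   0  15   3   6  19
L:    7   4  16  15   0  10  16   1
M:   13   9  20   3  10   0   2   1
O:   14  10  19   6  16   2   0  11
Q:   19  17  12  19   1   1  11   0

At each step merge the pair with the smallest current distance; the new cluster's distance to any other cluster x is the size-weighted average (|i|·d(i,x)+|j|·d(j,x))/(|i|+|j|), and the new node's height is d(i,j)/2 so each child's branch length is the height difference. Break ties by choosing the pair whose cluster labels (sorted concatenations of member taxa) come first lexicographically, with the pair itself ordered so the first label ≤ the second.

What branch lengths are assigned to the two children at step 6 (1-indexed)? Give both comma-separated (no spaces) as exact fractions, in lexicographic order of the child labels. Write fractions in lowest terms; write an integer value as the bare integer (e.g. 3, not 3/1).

13/8,45/8

iteration 1: select L,Q (d=1); attach at lengths (1/2, 1/2); label the merged cluster LQ
  updated: d(E,LQ)=13, d(F,LQ)=21/2, d(G,LQ)=14, d(J,LQ)=17, d(LQ,M)=11/2, d(LQ,O)=27/2
iteration 2: select E,J (d=2); attach at lengths (1, 1); label the merged cluster EJ
  updated: d(EJ,F)=17, d(EJ,G)=11, d(EJ,LQ)=15, d(EJ,M)=8, d(EJ,O)=10
iteration 3: select M,O (d=2); attach at lengths (1, 1); label the merged cluster MO
  updated: d(EJ,MO)=9, d(F,MO)=19/2, d(G,MO)=39/2, d(LQ,MO)=19/2
iteration 4: select F,G (d=5); attach at lengths (5/2, 5/2); label the merged cluster FG
  updated: d(EJ,FG)=14, d(FG,LQ)=49/4, d(FG,MO)=29/2
iteration 5: select EJ,MO (d=9); attach at lengths (7/2, 7/2); label the merged cluster EJMO
  updated: d(EJMO,FG)=57/4, d(EJMO,LQ)=49/4
iteration 6: select EJMO,LQ (d=49/4); attach at lengths (13/8, 45/8); label the merged cluster EJLMOQ
  updated: d(EJLMOQ,FG)=163/12
iteration 7: select EJLMOQ,FG (d=163/12); attach at lengths (2/3, 103/24); label the merged cluster EFGJLMOQ
final tree: ((((E:1,J:1):7/2,(M:1,O:1):7/2):13/8,(L:1/2,Q:1/2):45/8):2/3,(F:5/2,G:5/2):103/24)
total length: 701/24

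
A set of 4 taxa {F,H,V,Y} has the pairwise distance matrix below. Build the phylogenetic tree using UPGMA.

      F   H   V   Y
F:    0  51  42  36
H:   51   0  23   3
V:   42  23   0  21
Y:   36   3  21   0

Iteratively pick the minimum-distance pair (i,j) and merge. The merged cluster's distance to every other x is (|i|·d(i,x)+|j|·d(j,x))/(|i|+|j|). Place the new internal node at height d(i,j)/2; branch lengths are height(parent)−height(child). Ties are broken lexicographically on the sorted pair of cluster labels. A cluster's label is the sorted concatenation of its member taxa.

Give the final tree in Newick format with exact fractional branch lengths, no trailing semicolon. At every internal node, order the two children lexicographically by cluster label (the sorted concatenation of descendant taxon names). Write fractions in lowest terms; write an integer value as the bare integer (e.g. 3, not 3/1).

iteration 1: select H,Y (d=3); attach at lengths (3/2, 3/2); label the merged cluster HY
  updated: d(F,HY)=87/2, d(HY,V)=22
iteration 2: select HY,V (d=22); attach at lengths (19/2, 11); label the merged cluster HVY
  updated: d(F,HVY)=43
iteration 3: select F,HVY (d=43); attach at lengths (43/2, 21/2); label the merged cluster FHVY
final tree: (F:43/2,((H:3/2,Y:3/2):19/2,V:11):21/2)
total length: 111/2

(F:43/2,((H:3/2,Y:3/2):19/2,V:11):21/2)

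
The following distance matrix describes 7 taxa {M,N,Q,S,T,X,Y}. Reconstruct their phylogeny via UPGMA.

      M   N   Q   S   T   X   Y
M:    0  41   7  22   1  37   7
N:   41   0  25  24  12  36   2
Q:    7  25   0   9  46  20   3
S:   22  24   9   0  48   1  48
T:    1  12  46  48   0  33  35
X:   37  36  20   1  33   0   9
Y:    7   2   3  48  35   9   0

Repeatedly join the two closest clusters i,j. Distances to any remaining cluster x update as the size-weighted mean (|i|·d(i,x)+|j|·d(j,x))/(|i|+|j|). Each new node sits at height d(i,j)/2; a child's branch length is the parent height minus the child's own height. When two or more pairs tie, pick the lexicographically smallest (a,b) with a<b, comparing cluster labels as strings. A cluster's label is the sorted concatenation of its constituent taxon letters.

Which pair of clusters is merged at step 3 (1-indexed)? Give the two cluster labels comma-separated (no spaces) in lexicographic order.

1. join M+T (d=1) ⇒ MT; edges |M|=1/2, |T|=1/2
  updated: d(MT,N)=53/2, d(MT,Q)=53/2, d(MT,S)=35, d(MT,X)=35, d(MT,Y)=21
2. join S+X (d=1) ⇒ SX; edges |S|=1/2, |X|=1/2
  updated: d(MT,SX)=35, d(N,SX)=30, d(Q,SX)=29/2, d(SX,Y)=57/2
3. join N+Y (d=2) ⇒ NY; edges |N|=1, |Y|=1
  updated: d(MT,NY)=95/4, d(NY,Q)=14, d(NY,SX)=117/4
4. join NY+Q (d=14) ⇒ NQY; edges |NY|=6, |Q|=7
  updated: d(MT,NQY)=74/3, d(NQY,SX)=73/3
5. join NQY+SX (d=73/3) ⇒ NQSXY; edges |NQY|=31/6, |SX|=35/3
  updated: d(MT,NQSXY)=144/5
6. join MT+NQSXY (d=144/5) ⇒ MNQSTXY; edges |MT|=139/10, |NQSXY|=67/30
final tree: ((M:1/2,T:1/2):139/10,(((N:1,Y:1):6,Q:7):31/6,(S:1/2,X:1/2):35/3):67/30)
total length: 1499/30

N,Y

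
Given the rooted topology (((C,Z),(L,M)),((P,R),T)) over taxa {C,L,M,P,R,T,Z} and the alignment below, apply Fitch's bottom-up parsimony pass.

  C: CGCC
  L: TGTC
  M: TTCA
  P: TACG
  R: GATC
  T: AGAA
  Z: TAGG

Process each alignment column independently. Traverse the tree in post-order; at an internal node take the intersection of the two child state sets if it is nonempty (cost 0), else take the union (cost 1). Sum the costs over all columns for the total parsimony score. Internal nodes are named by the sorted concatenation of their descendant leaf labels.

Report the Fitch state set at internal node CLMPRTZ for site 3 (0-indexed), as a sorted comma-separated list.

CZ@0: {C} ∪ {T} = {C,T} (union, +1)
LM@0: {T} ∩ {T} = {T} (intersection, +0)
CLMZ@0: {C,T} ∩ {T} = {T} (intersection, +0)
PR@0: {T} ∪ {G} = {G,T} (union, +1)
PRT@0: {G,T} ∪ {A} = {A,G,T} (union, +1)
CLMPRTZ@0: {T} ∩ {A,G,T} = {T} (intersection, +0)
CZ@1: {G} ∪ {A} = {A,G} (union, +1)
LM@1: {G} ∪ {T} = {G,T} (union, +1)
CLMZ@1: {A,G} ∩ {G,T} = {G} (intersection, +0)
PR@1: {A} ∩ {A} = {A} (intersection, +0)
PRT@1: {A} ∪ {G} = {A,G} (union, +1)
CLMPRTZ@1: {G} ∩ {A,G} = {G} (intersection, +0)
CZ@2: {C} ∪ {G} = {C,G} (union, +1)
LM@2: {T} ∪ {C} = {C,T} (union, +1)
CLMZ@2: {C,G} ∩ {C,T} = {C} (intersection, +0)
PR@2: {C} ∪ {T} = {C,T} (union, +1)
PRT@2: {C,T} ∪ {A} = {A,C,T} (union, +1)
CLMPRTZ@2: {C} ∩ {A,C,T} = {C} (intersection, +0)
CZ@3: {C} ∪ {G} = {C,G} (union, +1)
LM@3: {C} ∪ {A} = {A,C} (union, +1)
CLMZ@3: {C,G} ∩ {A,C} = {C} (intersection, +0)
PR@3: {G} ∪ {C} = {C,G} (union, +1)
PRT@3: {C,G} ∪ {A} = {A,C,G} (union, +1)
CLMPRTZ@3: {C} ∩ {A,C,G} = {C} (intersection, +0)
per-site changes: [3, 3, 4, 4]; total = 14

C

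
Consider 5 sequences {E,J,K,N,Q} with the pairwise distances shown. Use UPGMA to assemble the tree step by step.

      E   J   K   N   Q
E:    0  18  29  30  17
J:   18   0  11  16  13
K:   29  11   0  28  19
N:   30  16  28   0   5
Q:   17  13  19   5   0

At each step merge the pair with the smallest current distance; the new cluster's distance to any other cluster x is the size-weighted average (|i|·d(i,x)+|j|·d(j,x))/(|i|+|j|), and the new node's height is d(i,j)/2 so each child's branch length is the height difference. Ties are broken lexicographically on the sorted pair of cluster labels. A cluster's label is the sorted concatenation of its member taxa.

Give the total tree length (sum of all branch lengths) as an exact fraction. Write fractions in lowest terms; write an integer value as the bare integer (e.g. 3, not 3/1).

1. join N+Q (d=5) ⇒ NQ; edges |N|=5/2, |Q|=5/2
  updated: d(E,NQ)=47/2, d(J,NQ)=29/2, d(K,NQ)=47/2
2. join J+K (d=11) ⇒ JK; edges |J|=11/2, |K|=11/2
  updated: d(E,JK)=47/2, d(JK,NQ)=19
3. join JK+NQ (d=19) ⇒ JKNQ; edges |JK|=4, |NQ|=7
  updated: d(E,JKNQ)=47/2
4. join E+JKNQ (d=47/2) ⇒ EJKNQ; edges |E|=47/4, |JKNQ|=9/4
final tree: (E:47/4,((J:11/2,K:11/2):4,(N:5/2,Q:5/2):7):9/4)
total length: 41

41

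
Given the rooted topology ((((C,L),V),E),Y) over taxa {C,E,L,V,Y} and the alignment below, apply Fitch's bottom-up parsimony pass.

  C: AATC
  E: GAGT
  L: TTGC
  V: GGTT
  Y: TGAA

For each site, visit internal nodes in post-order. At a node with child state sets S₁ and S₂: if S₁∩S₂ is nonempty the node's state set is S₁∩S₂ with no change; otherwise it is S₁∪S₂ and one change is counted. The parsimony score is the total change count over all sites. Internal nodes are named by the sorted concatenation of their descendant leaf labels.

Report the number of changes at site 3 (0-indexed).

2

[col 0] CL: children C:{A}, L:{T} ∪→ {A,T}; cost 1
[col 0] CLV: children CL:{A,T}, V:{G} ∪→ {A,G,T}; cost 1
[col 0] CELV: children CLV:{A,G,T}, E:{G} ∩→ {G}; cost 0
[col 0] CELVY: children CELV:{G}, Y:{T} ∪→ {G,T}; cost 1
[col 1] CL: children C:{A}, L:{T} ∪→ {A,T}; cost 1
[col 1] CLV: children CL:{A,T}, V:{G} ∪→ {A,G,T}; cost 1
[col 1] CELV: children CLV:{A,G,T}, E:{A} ∩→ {A}; cost 0
[col 1] CELVY: children CELV:{A}, Y:{G} ∪→ {A,G}; cost 1
[col 2] CL: children C:{T}, L:{G} ∪→ {G,T}; cost 1
[col 2] CLV: children CL:{G,T}, V:{T} ∩→ {T}; cost 0
[col 2] CELV: children CLV:{T}, E:{G} ∪→ {G,T}; cost 1
[col 2] CELVY: children CELV:{G,T}, Y:{A} ∪→ {A,G,T}; cost 1
[col 3] CL: children C:{C}, L:{C} ∩→ {C}; cost 0
[col 3] CLV: children CL:{C}, V:{T} ∪→ {C,T}; cost 1
[col 3] CELV: children CLV:{C,T}, E:{T} ∩→ {T}; cost 0
[col 3] CELVY: children CELV:{T}, Y:{A} ∪→ {A,T}; cost 1
per-site changes: [3, 3, 3, 2]; total = 11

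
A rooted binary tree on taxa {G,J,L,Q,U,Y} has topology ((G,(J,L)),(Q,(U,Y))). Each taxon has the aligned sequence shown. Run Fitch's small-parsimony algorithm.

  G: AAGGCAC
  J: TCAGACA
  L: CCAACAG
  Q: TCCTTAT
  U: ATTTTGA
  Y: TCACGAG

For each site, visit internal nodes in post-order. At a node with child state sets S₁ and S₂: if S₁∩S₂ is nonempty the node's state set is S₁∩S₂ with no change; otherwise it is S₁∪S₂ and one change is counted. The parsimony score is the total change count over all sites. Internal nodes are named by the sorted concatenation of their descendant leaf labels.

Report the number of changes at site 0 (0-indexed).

3

JL@0: {T} ∪ {C} = {C,T} (union, +1)
GJL@0: {A} ∪ {C,T} = {A,C,T} (union, +1)
UY@0: {A} ∪ {T} = {A,T} (union, +1)
QUY@0: {T} ∩ {A,T} = {T} (intersection, +0)
GJLQUY@0: {A,C,T} ∩ {T} = {T} (intersection, +0)
JL@1: {C} ∩ {C} = {C} (intersection, +0)
GJL@1: {A} ∪ {C} = {A,C} (union, +1)
UY@1: {T} ∪ {C} = {C,T} (union, +1)
QUY@1: {C} ∩ {C,T} = {C} (intersection, +0)
GJLQUY@1: {A,C} ∩ {C} = {C} (intersection, +0)
JL@2: {A} ∩ {A} = {A} (intersection, +0)
GJL@2: {G} ∪ {A} = {A,G} (union, +1)
UY@2: {T} ∪ {A} = {A,T} (union, +1)
QUY@2: {C} ∪ {A,T} = {A,C,T} (union, +1)
GJLQUY@2: {A,G} ∩ {A,C,T} = {A} (intersection, +0)
JL@3: {G} ∪ {A} = {A,G} (union, +1)
GJL@3: {G} ∩ {A,G} = {G} (intersection, +0)
UY@3: {T} ∪ {C} = {C,T} (union, +1)
QUY@3: {T} ∩ {C,T} = {T} (intersection, +0)
GJLQUY@3: {G} ∪ {T} = {G,T} (union, +1)
JL@4: {A} ∪ {C} = {A,C} (union, +1)
GJL@4: {C} ∩ {A,C} = {C} (intersection, +0)
UY@4: {T} ∪ {G} = {G,T} (union, +1)
QUY@4: {T} ∩ {G,T} = {T} (intersection, +0)
GJLQUY@4: {C} ∪ {T} = {C,T} (union, +1)
JL@5: {C} ∪ {A} = {A,C} (union, +1)
GJL@5: {A} ∩ {A,C} = {A} (intersection, +0)
UY@5: {G} ∪ {A} = {A,G} (union, +1)
QUY@5: {A} ∩ {A,G} = {A} (intersection, +0)
GJLQUY@5: {A} ∩ {A} = {A} (intersection, +0)
JL@6: {A} ∪ {G} = {A,G} (union, +1)
GJL@6: {C} ∪ {A,G} = {A,C,G} (union, +1)
UY@6: {A} ∪ {G} = {A,G} (union, +1)
QUY@6: {T} ∪ {A,G} = {A,G,T} (union, +1)
GJLQUY@6: {A,C,G} ∩ {A,G,T} = {A,G} (intersection, +0)
per-site changes: [3, 2, 3, 3, 3, 2, 4]; total = 20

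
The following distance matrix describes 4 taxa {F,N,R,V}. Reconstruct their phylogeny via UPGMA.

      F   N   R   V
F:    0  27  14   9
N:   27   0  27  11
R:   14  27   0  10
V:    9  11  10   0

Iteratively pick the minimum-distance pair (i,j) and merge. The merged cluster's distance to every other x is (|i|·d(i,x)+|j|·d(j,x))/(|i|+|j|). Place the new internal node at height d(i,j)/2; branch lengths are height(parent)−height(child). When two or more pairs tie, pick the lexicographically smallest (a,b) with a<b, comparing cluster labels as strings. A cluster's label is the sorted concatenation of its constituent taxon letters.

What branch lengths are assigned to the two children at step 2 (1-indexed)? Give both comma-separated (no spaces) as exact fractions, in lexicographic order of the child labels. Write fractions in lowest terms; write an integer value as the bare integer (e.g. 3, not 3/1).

step 1: merge (F,V) at d=9; branch lengths F→9/2, V→9/2; new cluster FV
  updated: d(FV,N)=19, d(FV,R)=12
step 2: merge (FV,R) at d=12; branch lengths FV→3/2, R→6; new cluster FRV
  updated: d(FRV,N)=65/3
step 3: merge (FRV,N) at d=65/3; branch lengths FRV→29/6, N→65/6; new cluster FNRV
final tree: (((F:9/2,V:9/2):3/2,R:6):29/6,N:65/6)
total length: 193/6

3/2,6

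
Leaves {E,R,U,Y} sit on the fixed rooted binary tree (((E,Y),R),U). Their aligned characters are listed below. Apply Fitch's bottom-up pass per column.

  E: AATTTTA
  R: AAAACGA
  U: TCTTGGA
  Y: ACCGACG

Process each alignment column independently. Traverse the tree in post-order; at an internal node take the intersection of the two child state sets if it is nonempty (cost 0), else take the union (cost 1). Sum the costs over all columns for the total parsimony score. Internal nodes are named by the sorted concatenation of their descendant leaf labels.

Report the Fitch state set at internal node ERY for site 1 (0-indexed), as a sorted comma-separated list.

A

EY@0: {A} ∩ {A} = {A} (intersection, +0)
ERY@0: {A} ∩ {A} = {A} (intersection, +0)
ERUY@0: {A} ∪ {T} = {A,T} (union, +1)
EY@1: {A} ∪ {C} = {A,C} (union, +1)
ERY@1: {A,C} ∩ {A} = {A} (intersection, +0)
ERUY@1: {A} ∪ {C} = {A,C} (union, +1)
EY@2: {T} ∪ {C} = {C,T} (union, +1)
ERY@2: {C,T} ∪ {A} = {A,C,T} (union, +1)
ERUY@2: {A,C,T} ∩ {T} = {T} (intersection, +0)
EY@3: {T} ∪ {G} = {G,T} (union, +1)
ERY@3: {G,T} ∪ {A} = {A,G,T} (union, +1)
ERUY@3: {A,G,T} ∩ {T} = {T} (intersection, +0)
EY@4: {T} ∪ {A} = {A,T} (union, +1)
ERY@4: {A,T} ∪ {C} = {A,C,T} (union, +1)
ERUY@4: {A,C,T} ∪ {G} = {A,C,G,T} (union, +1)
EY@5: {T} ∪ {C} = {C,T} (union, +1)
ERY@5: {C,T} ∪ {G} = {C,G,T} (union, +1)
ERUY@5: {C,G,T} ∩ {G} = {G} (intersection, +0)
EY@6: {A} ∪ {G} = {A,G} (union, +1)
ERY@6: {A,G} ∩ {A} = {A} (intersection, +0)
ERUY@6: {A} ∩ {A} = {A} (intersection, +0)
per-site changes: [1, 2, 2, 2, 3, 2, 1]; total = 13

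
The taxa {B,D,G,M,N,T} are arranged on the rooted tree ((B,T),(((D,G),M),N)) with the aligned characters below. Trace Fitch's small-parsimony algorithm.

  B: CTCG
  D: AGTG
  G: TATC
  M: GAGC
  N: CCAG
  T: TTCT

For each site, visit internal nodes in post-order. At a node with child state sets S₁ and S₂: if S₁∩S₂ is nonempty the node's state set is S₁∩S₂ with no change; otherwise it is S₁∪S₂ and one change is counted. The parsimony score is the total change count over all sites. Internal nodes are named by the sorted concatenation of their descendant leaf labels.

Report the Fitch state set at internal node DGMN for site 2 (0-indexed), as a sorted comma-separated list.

A,G,T

site 0, node BT: B={C} ∪ T={T} → {C,T} (+1)
site 0, node DG: D={A} ∪ G={T} → {A,T} (+1)
site 0, node DGM: DG={A,T} ∪ M={G} → {A,G,T} (+1)
site 0, node DGMN: DGM={A,G,T} ∪ N={C} → {A,C,G,T} (+1)
site 0, node BDGMNT: BT={C,T} ∩ DGMN={A,C,G,T} → {C,T} (+0)
site 1, node BT: B={T} ∩ T={T} → {T} (+0)
site 1, node DG: D={G} ∪ G={A} → {A,G} (+1)
site 1, node DGM: DG={A,G} ∩ M={A} → {A} (+0)
site 1, node DGMN: DGM={A} ∪ N={C} → {A,C} (+1)
site 1, node BDGMNT: BT={T} ∪ DGMN={A,C} → {A,C,T} (+1)
site 2, node BT: B={C} ∩ T={C} → {C} (+0)
site 2, node DG: D={T} ∩ G={T} → {T} (+0)
site 2, node DGM: DG={T} ∪ M={G} → {G,T} (+1)
site 2, node DGMN: DGM={G,T} ∪ N={A} → {A,G,T} (+1)
site 2, node BDGMNT: BT={C} ∪ DGMN={A,G,T} → {A,C,G,T} (+1)
site 3, node BT: B={G} ∪ T={T} → {G,T} (+1)
site 3, node DG: D={G} ∪ G={C} → {C,G} (+1)
site 3, node DGM: DG={C,G} ∩ M={C} → {C} (+0)
site 3, node DGMN: DGM={C} ∪ N={G} → {C,G} (+1)
site 3, node BDGMNT: BT={G,T} ∩ DGMN={C,G} → {G} (+0)
per-site changes: [4, 3, 3, 3]; total = 13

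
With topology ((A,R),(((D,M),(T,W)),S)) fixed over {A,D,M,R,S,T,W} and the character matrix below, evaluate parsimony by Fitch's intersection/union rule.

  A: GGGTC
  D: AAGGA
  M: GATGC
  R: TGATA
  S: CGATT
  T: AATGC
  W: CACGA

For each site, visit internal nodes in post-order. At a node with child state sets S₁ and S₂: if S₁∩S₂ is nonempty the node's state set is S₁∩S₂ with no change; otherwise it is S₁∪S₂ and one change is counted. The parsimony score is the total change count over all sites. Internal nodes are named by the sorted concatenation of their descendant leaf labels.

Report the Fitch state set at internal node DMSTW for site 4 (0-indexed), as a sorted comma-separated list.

A,C,T

AR@0: {G} ∪ {T} = {G,T} (union, +1)
DM@0: {A} ∪ {G} = {A,G} (union, +1)
TW@0: {A} ∪ {C} = {A,C} (union, +1)
DMTW@0: {A,G} ∩ {A,C} = {A} (intersection, +0)
DMSTW@0: {A} ∪ {C} = {A,C} (union, +1)
ADMRSTW@0: {G,T} ∪ {A,C} = {A,C,G,T} (union, +1)
AR@1: {G} ∩ {G} = {G} (intersection, +0)
DM@1: {A} ∩ {A} = {A} (intersection, +0)
TW@1: {A} ∩ {A} = {A} (intersection, +0)
DMTW@1: {A} ∩ {A} = {A} (intersection, +0)
DMSTW@1: {A} ∪ {G} = {A,G} (union, +1)
ADMRSTW@1: {G} ∩ {A,G} = {G} (intersection, +0)
AR@2: {G} ∪ {A} = {A,G} (union, +1)
DM@2: {G} ∪ {T} = {G,T} (union, +1)
TW@2: {T} ∪ {C} = {C,T} (union, +1)
DMTW@2: {G,T} ∩ {C,T} = {T} (intersection, +0)
DMSTW@2: {T} ∪ {A} = {A,T} (union, +1)
ADMRSTW@2: {A,G} ∩ {A,T} = {A} (intersection, +0)
AR@3: {T} ∩ {T} = {T} (intersection, +0)
DM@3: {G} ∩ {G} = {G} (intersection, +0)
TW@3: {G} ∩ {G} = {G} (intersection, +0)
DMTW@3: {G} ∩ {G} = {G} (intersection, +0)
DMSTW@3: {G} ∪ {T} = {G,T} (union, +1)
ADMRSTW@3: {T} ∩ {G,T} = {T} (intersection, +0)
AR@4: {C} ∪ {A} = {A,C} (union, +1)
DM@4: {A} ∪ {C} = {A,C} (union, +1)
TW@4: {C} ∪ {A} = {A,C} (union, +1)
DMTW@4: {A,C} ∩ {A,C} = {A,C} (intersection, +0)
DMSTW@4: {A,C} ∪ {T} = {A,C,T} (union, +1)
ADMRSTW@4: {A,C} ∩ {A,C,T} = {A,C} (intersection, +0)
per-site changes: [5, 1, 4, 1, 4]; total = 15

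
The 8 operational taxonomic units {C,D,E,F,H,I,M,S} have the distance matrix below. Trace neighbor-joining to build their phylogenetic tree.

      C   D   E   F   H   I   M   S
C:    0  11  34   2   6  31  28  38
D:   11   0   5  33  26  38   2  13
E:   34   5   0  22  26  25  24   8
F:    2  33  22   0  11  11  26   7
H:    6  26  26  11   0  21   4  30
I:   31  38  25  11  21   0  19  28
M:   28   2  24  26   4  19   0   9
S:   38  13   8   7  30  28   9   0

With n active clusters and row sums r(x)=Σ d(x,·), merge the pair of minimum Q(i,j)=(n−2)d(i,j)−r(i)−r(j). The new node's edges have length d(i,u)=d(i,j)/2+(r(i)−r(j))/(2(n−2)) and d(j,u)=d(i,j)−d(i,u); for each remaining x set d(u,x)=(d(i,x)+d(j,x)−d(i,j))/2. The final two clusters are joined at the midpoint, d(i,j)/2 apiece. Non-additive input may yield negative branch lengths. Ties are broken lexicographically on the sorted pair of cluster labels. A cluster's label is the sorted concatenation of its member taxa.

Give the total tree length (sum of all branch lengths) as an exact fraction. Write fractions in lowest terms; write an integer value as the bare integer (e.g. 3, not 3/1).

iteration 1: select C,F (d=2, Q=-250); attach at lengths (25/6, -13/6); label the merged cluster CF
  updated: d(CF,D)=21, d(CF,E)=27, d(CF,H)=15/2, d(CF,I)=20, d(CF,M)=26, d(CF,S)=43/2
iteration 2: select CF,H (d=15/2, Q=-200); attach at lengths (23/5, 29/10); label the merged cluster CFH
  updated: d(CFH,D)=79/4, d(CFH,E)=91/4, d(CFH,I)=67/4, d(CFH,M)=45/4, d(CFH,S)=22
iteration 3: select CFH,I (d=67/4, Q=-609/4); attach at lengths (131/32, 405/32); label the merged cluster CFHI
  updated: d(CFHI,D)=41/2, d(CFHI,E)=31/2, d(CFHI,M)=27/4, d(CFHI,S)=133/8
iteration 4: select CFHI,M (d=27/4, Q=-647/8); attach at lengths (101/16, 7/16); label the merged cluster CFHIM
  updated: d(CFHIM,D)=63/8, d(CFHIM,E)=131/8, d(CFHIM,S)=151/16
iteration 5: select CFHIM,S (d=151/16, Q=-181/4); attach at lengths (177/32, 125/32); label the merged cluster CFHIMS
  updated: d(CFHIMS,D)=183/32, d(CFHIMS,E)=239/32
iteration 6: select CFHIMS,D (d=183/32, Q=-291/16); attach at lengths (131/32, 13/8); label the merged cluster CDFHIMS
  updated: d(CDFHIMS,E)=27/8
iteration 7: select CDFHIMS,E (d=27/8); attach at lengths (27/16, 27/16); label the merged cluster CDEFHIMS
final tree: (((((((C:25/6,F:-13/6):23/5,H:29/10):131/32,I:405/32):101/16,M:7/16):177/32,S:125/32):131/32,D:13/8):27/16,E:27/16)
total length: 1649/32

1649/32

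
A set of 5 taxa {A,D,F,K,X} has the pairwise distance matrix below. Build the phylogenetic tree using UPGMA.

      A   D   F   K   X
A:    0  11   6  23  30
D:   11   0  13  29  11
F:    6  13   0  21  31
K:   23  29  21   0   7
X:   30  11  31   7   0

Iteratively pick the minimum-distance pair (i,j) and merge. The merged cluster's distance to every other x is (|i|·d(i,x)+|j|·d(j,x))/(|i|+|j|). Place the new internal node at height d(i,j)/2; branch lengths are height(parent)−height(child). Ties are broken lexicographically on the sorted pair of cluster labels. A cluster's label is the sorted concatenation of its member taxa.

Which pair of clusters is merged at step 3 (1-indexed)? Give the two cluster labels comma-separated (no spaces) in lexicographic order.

iteration 1: select A,F (d=6); attach at lengths (3, 3); label the merged cluster AF
  updated: d(AF,D)=12, d(AF,K)=22, d(AF,X)=61/2
iteration 2: select K,X (d=7); attach at lengths (7/2, 7/2); label the merged cluster KX
  updated: d(AF,KX)=105/4, d(D,KX)=20
iteration 3: select AF,D (d=12); attach at lengths (3, 6); label the merged cluster ADF
  updated: d(ADF,KX)=145/6
iteration 4: select ADF,KX (d=145/6); attach at lengths (73/12, 103/12); label the merged cluster ADFKX
final tree: (((A:3,F:3):3,D:6):73/12,(K:7/2,X:7/2):103/12)
total length: 110/3

AF,D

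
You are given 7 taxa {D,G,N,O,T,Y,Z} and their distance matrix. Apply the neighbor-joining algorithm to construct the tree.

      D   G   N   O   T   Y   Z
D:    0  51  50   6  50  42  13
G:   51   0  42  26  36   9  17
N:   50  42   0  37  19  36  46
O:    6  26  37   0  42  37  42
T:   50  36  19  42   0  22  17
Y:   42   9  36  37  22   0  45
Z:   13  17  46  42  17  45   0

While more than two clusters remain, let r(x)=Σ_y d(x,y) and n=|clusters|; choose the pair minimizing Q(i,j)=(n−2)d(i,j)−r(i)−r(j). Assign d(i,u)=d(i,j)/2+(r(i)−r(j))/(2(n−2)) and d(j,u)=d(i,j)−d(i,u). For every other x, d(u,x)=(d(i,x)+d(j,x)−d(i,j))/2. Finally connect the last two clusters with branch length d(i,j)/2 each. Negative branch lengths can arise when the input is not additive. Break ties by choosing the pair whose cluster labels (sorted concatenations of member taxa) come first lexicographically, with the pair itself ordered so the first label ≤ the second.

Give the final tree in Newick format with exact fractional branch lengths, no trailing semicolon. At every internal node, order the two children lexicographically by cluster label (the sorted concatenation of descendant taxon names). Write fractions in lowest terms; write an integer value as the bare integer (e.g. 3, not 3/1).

iteration 1: select D,O (d=6, Q=-372); attach at lengths (26/5, 4/5); label the merged cluster DO
  updated: d(DO,G)=71/2, d(DO,N)=81/2, d(DO,T)=43, d(DO,Y)=73/2, d(DO,Z)=49/2
iteration 2: select G,Y (d=9, Q=-252); attach at lengths (27/8, 45/8); label the merged cluster GY
  updated: d(DO,GY)=63/2, d(GY,N)=69/2, d(GY,T)=49/2, d(GY,Z)=53/2
iteration 3: select N,T (d=19, Q=-373/2); attach at lengths (187/12, 41/12); label the merged cluster NT
  updated: d(DO,NT)=129/4, d(GY,NT)=20, d(NT,Z)=22
iteration 4: select DO,Z (d=49/2, Q=-449/4); attach at lengths (257/16, 135/16); label the merged cluster DOZ
  updated: d(DOZ,GY)=67/4, d(DOZ,NT)=119/8
iteration 5: select DOZ,GY (d=67/4, Q=-413/8); attach at lengths (93/16, 175/16); label the merged cluster DGOYZ
  updated: d(DGOYZ,NT)=145/16
iteration 6: select DGOYZ,NT (d=145/16); attach at lengths (145/32, 145/32); label the merged cluster DGNOTYZ
final tree: ((((D:26/5,O:4/5):257/16,Z:135/16):93/16,(G:27/8,Y:45/8):175/16):145/32,(N:187/12,T:41/12):145/32)
total length: 1349/16

((((D:26/5,O:4/5):257/16,Z:135/16):93/16,(G:27/8,Y:45/8):175/16):145/32,(N:187/12,T:41/12):145/32)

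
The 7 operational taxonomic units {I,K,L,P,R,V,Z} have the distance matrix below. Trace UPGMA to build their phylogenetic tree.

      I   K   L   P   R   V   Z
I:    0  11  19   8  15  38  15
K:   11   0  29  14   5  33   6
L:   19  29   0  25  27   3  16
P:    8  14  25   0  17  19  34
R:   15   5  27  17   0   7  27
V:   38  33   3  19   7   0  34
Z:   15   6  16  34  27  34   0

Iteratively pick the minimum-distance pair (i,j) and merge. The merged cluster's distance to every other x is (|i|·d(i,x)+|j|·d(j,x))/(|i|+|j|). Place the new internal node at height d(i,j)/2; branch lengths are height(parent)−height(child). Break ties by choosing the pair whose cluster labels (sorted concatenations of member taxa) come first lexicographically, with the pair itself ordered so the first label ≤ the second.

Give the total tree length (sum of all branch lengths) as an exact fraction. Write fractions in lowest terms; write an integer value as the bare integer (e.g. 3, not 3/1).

2003/40

1. join L+V (d=3) ⇒ LV; edges |L|=3/2, |V|=3/2
  updated: d(I,LV)=57/2, d(K,LV)=31, d(LV,P)=22, d(LV,R)=17, d(LV,Z)=25
2. join K+R (d=5) ⇒ KR; edges |K|=5/2, |R|=5/2
  updated: d(I,KR)=13, d(KR,LV)=24, d(KR,P)=31/2, d(KR,Z)=33/2
3. join I+P (d=8) ⇒ IP; edges |I|=4, |P|=4
  updated: d(IP,KR)=57/4, d(IP,LV)=101/4, d(IP,Z)=49/2
4. join IP+KR (d=57/4) ⇒ IKPR; edges |IP|=25/8, |KR|=37/8
  updated: d(IKPR,LV)=197/8, d(IKPR,Z)=41/2
5. join IKPR+Z (d=41/2) ⇒ IKPRZ; edges |IKPR|=25/8, |Z|=41/4
  updated: d(IKPRZ,LV)=247/10
6. join IKPRZ+LV (d=247/10) ⇒ IKLPRVZ; edges |IKPRZ|=21/10, |LV|=217/20
final tree: ((((I:4,P:4):25/8,(K:5/2,R:5/2):37/8):25/8,Z:41/4):21/10,(L:3/2,V:3/2):217/20)
total length: 2003/40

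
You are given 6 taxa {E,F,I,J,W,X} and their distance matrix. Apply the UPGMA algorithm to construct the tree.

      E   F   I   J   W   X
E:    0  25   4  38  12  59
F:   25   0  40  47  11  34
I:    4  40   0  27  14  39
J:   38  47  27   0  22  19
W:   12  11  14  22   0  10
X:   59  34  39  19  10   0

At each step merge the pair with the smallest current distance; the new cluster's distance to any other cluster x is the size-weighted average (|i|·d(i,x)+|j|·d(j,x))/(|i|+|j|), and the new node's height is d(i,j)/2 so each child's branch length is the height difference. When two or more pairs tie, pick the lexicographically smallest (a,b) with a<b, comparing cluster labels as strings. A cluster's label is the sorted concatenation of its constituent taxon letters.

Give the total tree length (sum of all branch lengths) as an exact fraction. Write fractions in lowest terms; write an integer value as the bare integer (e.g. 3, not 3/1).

1. join E+I (d=4) ⇒ EI; edges |E|=2, |I|=2
  updated: d(EI,F)=65/2, d(EI,J)=65/2, d(EI,W)=13, d(EI,X)=49
2. join W+X (d=10) ⇒ WX; edges |W|=5, |X|=5
  updated: d(EI,WX)=31, d(F,WX)=45/2, d(J,WX)=41/2
3. join J+WX (d=41/2) ⇒ JWX; edges |J|=41/4, |WX|=21/4
  updated: d(EI,JWX)=63/2, d(F,JWX)=92/3
4. join F+JWX (d=92/3) ⇒ FJWX; edges |F|=46/3, |JWX|=61/12
  updated: d(EI,FJWX)=127/4
5. join EI+FJWX (d=127/4) ⇒ EFIJWX; edges |EI|=111/8, |FJWX|=13/24
final tree: ((E:2,I:2):111/8,(F:46/3,(J:41/4,(W:5,X:5):21/4):61/12):13/24)
total length: 193/3

193/3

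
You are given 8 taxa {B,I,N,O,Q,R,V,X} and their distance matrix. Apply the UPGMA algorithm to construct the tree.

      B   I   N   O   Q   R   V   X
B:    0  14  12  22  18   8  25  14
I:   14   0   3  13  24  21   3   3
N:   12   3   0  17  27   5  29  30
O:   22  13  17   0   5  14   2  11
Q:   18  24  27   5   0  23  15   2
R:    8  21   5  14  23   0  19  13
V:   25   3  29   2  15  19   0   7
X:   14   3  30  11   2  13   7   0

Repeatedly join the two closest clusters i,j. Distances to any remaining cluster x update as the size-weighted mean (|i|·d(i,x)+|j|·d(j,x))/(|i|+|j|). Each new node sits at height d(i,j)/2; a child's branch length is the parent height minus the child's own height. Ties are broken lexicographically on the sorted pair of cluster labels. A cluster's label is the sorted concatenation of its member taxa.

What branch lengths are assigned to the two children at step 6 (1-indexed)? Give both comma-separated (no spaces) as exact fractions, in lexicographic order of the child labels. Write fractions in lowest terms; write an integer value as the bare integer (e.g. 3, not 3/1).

5/2,5

1. join O+V (d=2) ⇒ OV; edges |O|=1, |V|=1
  updated: d(B,OV)=47/2, d(I,OV)=8, d(N,OV)=23, d(OV,Q)=10, d(OV,R)=33/2, d(OV,X)=9
2. join Q+X (d=2) ⇒ QX; edges |Q|=1, |X|=1
  updated: d(B,QX)=16, d(I,QX)=27/2, d(N,QX)=57/2, d(OV,QX)=19/2, d(QX,R)=18
3. join I+N (d=3) ⇒ IN; edges |I|=3/2, |N|=3/2
  updated: d(B,IN)=13, d(IN,OV)=31/2, d(IN,QX)=21, d(IN,R)=13
4. join B+R (d=8) ⇒ BR; edges |B|=4, |R|=4
  updated: d(BR,IN)=13, d(BR,OV)=20, d(BR,QX)=17
5. join OV+QX (d=19/2) ⇒ OQVX; edges |OV|=15/4, |QX|=15/4
  updated: d(BR,OQVX)=37/2, d(IN,OQVX)=73/4
6. join BR+IN (d=13) ⇒ BINR; edges |BR|=5/2, |IN|=5
  updated: d(BINR,OQVX)=147/8
7. join BINR+OQVX (d=147/8) ⇒ BINOQRVX; edges |BINR|=43/16, |OQVX|=71/16
final tree: (((B:4,R:4):5/2,(I:3/2,N:3/2):5):43/16,((O:1,V:1):15/4,(Q:1,X:1):15/4):71/16)
total length: 297/8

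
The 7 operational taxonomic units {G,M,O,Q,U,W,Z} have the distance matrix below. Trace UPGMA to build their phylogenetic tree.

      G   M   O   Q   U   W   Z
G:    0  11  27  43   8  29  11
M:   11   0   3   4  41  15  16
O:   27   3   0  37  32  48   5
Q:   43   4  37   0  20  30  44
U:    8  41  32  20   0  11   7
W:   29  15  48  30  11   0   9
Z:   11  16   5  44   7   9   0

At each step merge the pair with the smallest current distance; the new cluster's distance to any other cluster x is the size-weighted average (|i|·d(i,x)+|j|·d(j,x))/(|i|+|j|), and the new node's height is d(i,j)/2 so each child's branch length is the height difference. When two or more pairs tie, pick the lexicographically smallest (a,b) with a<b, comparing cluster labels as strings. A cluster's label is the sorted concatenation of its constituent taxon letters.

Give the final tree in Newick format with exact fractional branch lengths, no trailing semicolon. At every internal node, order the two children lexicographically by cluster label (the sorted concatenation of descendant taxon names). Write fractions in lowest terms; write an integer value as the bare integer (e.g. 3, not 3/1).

(((G:19/4,(U:7/2,Z:7/2):5/4):41/12,W:49/6):17/3,((M:3/2,O:3/2):35/4,Q:41/4):43/12)

iteration 1: select M,O (d=3); attach at lengths (3/2, 3/2); label the merged cluster MO
  updated: d(G,MO)=19, d(MO,Q)=41/2, d(MO,U)=73/2, d(MO,W)=63/2, d(MO,Z)=21/2
iteration 2: select U,Z (d=7); attach at lengths (7/2, 7/2); label the merged cluster UZ
  updated: d(G,UZ)=19/2, d(MO,UZ)=47/2, d(Q,UZ)=32, d(UZ,W)=10
iteration 3: select G,UZ (d=19/2); attach at lengths (19/4, 5/4); label the merged cluster GUZ
  updated: d(GUZ,MO)=22, d(GUZ,Q)=107/3, d(GUZ,W)=49/3
iteration 4: select GUZ,W (d=49/3); attach at lengths (41/12, 49/6); label the merged cluster GUWZ
  updated: d(GUWZ,MO)=195/8, d(GUWZ,Q)=137/4
iteration 5: select MO,Q (d=41/2); attach at lengths (35/4, 41/4); label the merged cluster MOQ
  updated: d(GUWZ,MOQ)=83/3
iteration 6: select GUWZ,MOQ (d=83/3); attach at lengths (17/3, 43/12); label the merged cluster GMOQUWZ
final tree: (((G:19/4,(U:7/2,Z:7/2):5/4):41/12,W:49/6):17/3,((M:3/2,O:3/2):35/4,Q:41/4):43/12)
total length: 335/6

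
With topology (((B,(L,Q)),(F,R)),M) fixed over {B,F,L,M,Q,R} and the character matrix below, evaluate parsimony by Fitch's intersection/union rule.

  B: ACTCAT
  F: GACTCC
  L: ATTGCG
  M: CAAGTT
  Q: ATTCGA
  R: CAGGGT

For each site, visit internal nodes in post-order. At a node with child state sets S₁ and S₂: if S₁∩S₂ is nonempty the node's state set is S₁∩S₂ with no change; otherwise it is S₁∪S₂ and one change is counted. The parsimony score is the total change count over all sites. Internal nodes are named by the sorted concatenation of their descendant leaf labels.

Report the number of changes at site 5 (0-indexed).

3

[col 0] LQ: children L:{A}, Q:{A} ∩→ {A}; cost 0
[col 0] BLQ: children B:{A}, LQ:{A} ∩→ {A}; cost 0
[col 0] FR: children F:{G}, R:{C} ∪→ {C,G}; cost 1
[col 0] BFLQR: children BLQ:{A}, FR:{C,G} ∪→ {A,C,G}; cost 1
[col 0] BFLMQR: children BFLQR:{A,C,G}, M:{C} ∩→ {C}; cost 0
[col 1] LQ: children L:{T}, Q:{T} ∩→ {T}; cost 0
[col 1] BLQ: children B:{C}, LQ:{T} ∪→ {C,T}; cost 1
[col 1] FR: children F:{A}, R:{A} ∩→ {A}; cost 0
[col 1] BFLQR: children BLQ:{C,T}, FR:{A} ∪→ {A,C,T}; cost 1
[col 1] BFLMQR: children BFLQR:{A,C,T}, M:{A} ∩→ {A}; cost 0
[col 2] LQ: children L:{T}, Q:{T} ∩→ {T}; cost 0
[col 2] BLQ: children B:{T}, LQ:{T} ∩→ {T}; cost 0
[col 2] FR: children F:{C}, R:{G} ∪→ {C,G}; cost 1
[col 2] BFLQR: children BLQ:{T}, FR:{C,G} ∪→ {C,G,T}; cost 1
[col 2] BFLMQR: children BFLQR:{C,G,T}, M:{A} ∪→ {A,C,G,T}; cost 1
[col 3] LQ: children L:{G}, Q:{C} ∪→ {C,G}; cost 1
[col 3] BLQ: children B:{C}, LQ:{C,G} ∩→ {C}; cost 0
[col 3] FR: children F:{T}, R:{G} ∪→ {G,T}; cost 1
[col 3] BFLQR: children BLQ:{C}, FR:{G,T} ∪→ {C,G,T}; cost 1
[col 3] BFLMQR: children BFLQR:{C,G,T}, M:{G} ∩→ {G}; cost 0
[col 4] LQ: children L:{C}, Q:{G} ∪→ {C,G}; cost 1
[col 4] BLQ: children B:{A}, LQ:{C,G} ∪→ {A,C,G}; cost 1
[col 4] FR: children F:{C}, R:{G} ∪→ {C,G}; cost 1
[col 4] BFLQR: children BLQ:{A,C,G}, FR:{C,G} ∩→ {C,G}; cost 0
[col 4] BFLMQR: children BFLQR:{C,G}, M:{T} ∪→ {C,G,T}; cost 1
[col 5] LQ: children L:{G}, Q:{A} ∪→ {A,G}; cost 1
[col 5] BLQ: children B:{T}, LQ:{A,G} ∪→ {A,G,T}; cost 1
[col 5] FR: children F:{C}, R:{T} ∪→ {C,T}; cost 1
[col 5] BFLQR: children BLQ:{A,G,T}, FR:{C,T} ∩→ {T}; cost 0
[col 5] BFLMQR: children BFLQR:{T}, M:{T} ∩→ {T}; cost 0
per-site changes: [2, 2, 3, 3, 4, 3]; total = 17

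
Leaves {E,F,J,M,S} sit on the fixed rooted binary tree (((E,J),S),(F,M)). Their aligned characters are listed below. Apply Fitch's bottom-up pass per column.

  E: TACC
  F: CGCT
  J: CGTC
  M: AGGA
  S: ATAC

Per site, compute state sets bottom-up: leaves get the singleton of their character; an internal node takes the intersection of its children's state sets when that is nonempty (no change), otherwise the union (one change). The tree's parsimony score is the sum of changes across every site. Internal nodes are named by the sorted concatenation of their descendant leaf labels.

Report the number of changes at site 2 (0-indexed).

site 0, node EJ: E={T} ∪ J={C} → {C,T} (+1)
site 0, node EJS: EJ={C,T} ∪ S={A} → {A,C,T} (+1)
site 0, node FM: F={C} ∪ M={A} → {A,C} (+1)
site 0, node EFJMS: EJS={A,C,T} ∩ FM={A,C} → {A,C} (+0)
site 1, node EJ: E={A} ∪ J={G} → {A,G} (+1)
site 1, node EJS: EJ={A,G} ∪ S={T} → {A,G,T} (+1)
site 1, node FM: F={G} ∩ M={G} → {G} (+0)
site 1, node EFJMS: EJS={A,G,T} ∩ FM={G} → {G} (+0)
site 2, node EJ: E={C} ∪ J={T} → {C,T} (+1)
site 2, node EJS: EJ={C,T} ∪ S={A} → {A,C,T} (+1)
site 2, node FM: F={C} ∪ M={G} → {C,G} (+1)
site 2, node EFJMS: EJS={A,C,T} ∩ FM={C,G} → {C} (+0)
site 3, node EJ: E={C} ∩ J={C} → {C} (+0)
site 3, node EJS: EJ={C} ∩ S={C} → {C} (+0)
site 3, node FM: F={T} ∪ M={A} → {A,T} (+1)
site 3, node EFJMS: EJS={C} ∪ FM={A,T} → {A,C,T} (+1)
per-site changes: [3, 2, 3, 2]; total = 10

3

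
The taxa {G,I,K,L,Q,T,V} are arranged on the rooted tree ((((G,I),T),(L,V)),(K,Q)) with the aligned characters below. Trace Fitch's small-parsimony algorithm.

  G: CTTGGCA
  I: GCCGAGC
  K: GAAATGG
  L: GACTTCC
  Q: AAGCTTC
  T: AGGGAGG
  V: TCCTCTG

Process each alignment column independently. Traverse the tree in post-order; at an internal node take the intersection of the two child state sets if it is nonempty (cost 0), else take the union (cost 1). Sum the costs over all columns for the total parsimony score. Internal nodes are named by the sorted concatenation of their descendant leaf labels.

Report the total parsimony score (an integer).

26

GI@0: {C} ∪ {G} = {C,G} (union, +1)
GIT@0: {C,G} ∪ {A} = {A,C,G} (union, +1)
LV@0: {G} ∪ {T} = {G,T} (union, +1)
GILTV@0: {A,C,G} ∩ {G,T} = {G} (intersection, +0)
KQ@0: {G} ∪ {A} = {A,G} (union, +1)
GIKLQTV@0: {G} ∩ {A,G} = {G} (intersection, +0)
GI@1: {T} ∪ {C} = {C,T} (union, +1)
GIT@1: {C,T} ∪ {G} = {C,G,T} (union, +1)
LV@1: {A} ∪ {C} = {A,C} (union, +1)
GILTV@1: {C,G,T} ∩ {A,C} = {C} (intersection, +0)
KQ@1: {A} ∩ {A} = {A} (intersection, +0)
GIKLQTV@1: {C} ∪ {A} = {A,C} (union, +1)
GI@2: {T} ∪ {C} = {C,T} (union, +1)
GIT@2: {C,T} ∪ {G} = {C,G,T} (union, +1)
LV@2: {C} ∩ {C} = {C} (intersection, +0)
GILTV@2: {C,G,T} ∩ {C} = {C} (intersection, +0)
KQ@2: {A} ∪ {G} = {A,G} (union, +1)
GIKLQTV@2: {C} ∪ {A,G} = {A,C,G} (union, +1)
GI@3: {G} ∩ {G} = {G} (intersection, +0)
GIT@3: {G} ∩ {G} = {G} (intersection, +0)
LV@3: {T} ∩ {T} = {T} (intersection, +0)
GILTV@3: {G} ∪ {T} = {G,T} (union, +1)
KQ@3: {A} ∪ {C} = {A,C} (union, +1)
GIKLQTV@3: {G,T} ∪ {A,C} = {A,C,G,T} (union, +1)
GI@4: {G} ∪ {A} = {A,G} (union, +1)
GIT@4: {A,G} ∩ {A} = {A} (intersection, +0)
LV@4: {T} ∪ {C} = {C,T} (union, +1)
GILTV@4: {A} ∪ {C,T} = {A,C,T} (union, +1)
KQ@4: {T} ∩ {T} = {T} (intersection, +0)
GIKLQTV@4: {A,C,T} ∩ {T} = {T} (intersection, +0)
GI@5: {C} ∪ {G} = {C,G} (union, +1)
GIT@5: {C,G} ∩ {G} = {G} (intersection, +0)
LV@5: {C} ∪ {T} = {C,T} (union, +1)
GILTV@5: {G} ∪ {C,T} = {C,G,T} (union, +1)
KQ@5: {G} ∪ {T} = {G,T} (union, +1)
GIKLQTV@5: {C,G,T} ∩ {G,T} = {G,T} (intersection, +0)
GI@6: {A} ∪ {C} = {A,C} (union, +1)
GIT@6: {A,C} ∪ {G} = {A,C,G} (union, +1)
LV@6: {C} ∪ {G} = {C,G} (union, +1)
GILTV@6: {A,C,G} ∩ {C,G} = {C,G} (intersection, +0)
KQ@6: {G} ∪ {C} = {C,G} (union, +1)
GIKLQTV@6: {C,G} ∩ {C,G} = {C,G} (intersection, +0)
per-site changes: [4, 4, 4, 3, 3, 4, 4]; total = 26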